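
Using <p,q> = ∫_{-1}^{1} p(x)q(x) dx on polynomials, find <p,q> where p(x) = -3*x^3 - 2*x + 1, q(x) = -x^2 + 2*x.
<p,q> = -86/15

Expand the product: p(x)·q(x) = 3*x^5 - 6*x^4 + 2*x^3 - 5*x^2 + 2*x.
∫_{-1}^{1} of each monomial x^k gives [2/(k+1) if k even, 0 if k odd]. Integrating term-by-term (or equivalently evaluating the antiderivative F(x) = x^6/2 - 6*x^5/5 + x^4/2 - 5*x^3/3 + x^2 at the endpoints):
  F(1) − F(−1) = -13/15 − (73/15) = -86/15.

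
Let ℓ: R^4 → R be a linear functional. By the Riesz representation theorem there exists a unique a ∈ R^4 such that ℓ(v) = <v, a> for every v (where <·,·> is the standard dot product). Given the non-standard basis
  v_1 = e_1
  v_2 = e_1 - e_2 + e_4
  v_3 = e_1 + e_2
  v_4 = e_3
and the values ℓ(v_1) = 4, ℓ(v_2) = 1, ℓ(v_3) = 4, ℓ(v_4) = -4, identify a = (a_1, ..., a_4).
a = (4, 0, -4, -3)

Write a = (a_1, ..., a_4) in the standard basis. For each basis vector v_i, ℓ(v_i) = <v_i, a> is a linear equation in the a_j's. Collect the n equations into a matrix system V a = ℓ, where row i of V is v_i (expressed in the standard basis). Since V is invertible (lower-triangular with 1s on the diagonal, up to permutation), solve by back-substitution:
  V =
[[1, 0, 0, 0],
 [1, -1, 0, 1],
 [1, 1, 0, 0],
 [0, 0, 1, 0]]
  V a = (4, 1, 4, -4)
Solving gives a = (4, 0, -4, -3).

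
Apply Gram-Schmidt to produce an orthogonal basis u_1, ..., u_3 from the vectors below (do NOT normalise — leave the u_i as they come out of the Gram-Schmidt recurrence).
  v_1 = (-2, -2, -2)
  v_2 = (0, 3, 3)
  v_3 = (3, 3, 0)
Orthogonal basis:
  u_1 = (-2, -2, -2)
  u_2 = (-2, 1, 1)
  u_3 = (0, 3/2, -3/2)

Apply the Gram-Schmidt recurrence
  u_1 = v_1
  u_i = v_i − Σ_{j<i} ((v_i · u_j) / (u_j · u_j)) · u_j.

Step by step this gives:
  u_1 = (-2, -2, -2)
  u_2 = (-2, 1, 1)
  u_3 = (0, 3/2, -3/2)

Orthogonality check:
  u_2 · u_1 = 0 (should be 0)
  u_3 · u_1 = 0 (should be 0)
  u_3 · u_2 = 0 (should be 0)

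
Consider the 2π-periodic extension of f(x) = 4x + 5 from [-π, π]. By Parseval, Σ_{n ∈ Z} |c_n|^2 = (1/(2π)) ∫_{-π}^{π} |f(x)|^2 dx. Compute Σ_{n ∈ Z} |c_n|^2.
Σ |c_n|^2 = 16π^2/3 + 25

Expand and integrate term by term over [-π, π]:
  ∫ (4x)^2 dx = 16·(2π^3/3); ∫ 2·4·(5)·x dx = 0 (odd integrand); ∫ 5^2 dx = 25·2π.
So (1/(2π)) ∫_{-π}^{π} (4x + 5)^2 dx = 16π^2/3 + 25 = 16π^2/3 + 25.
Parseval ⇒ Σ |c_n|^2 = 16π^2/3 + 25.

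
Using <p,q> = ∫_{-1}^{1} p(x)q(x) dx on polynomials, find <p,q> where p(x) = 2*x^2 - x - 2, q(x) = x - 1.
<p,q> = 2

Expand the product: p(x)·q(x) = 2*x^3 - 3*x^2 - x + 2.
∫_{-1}^{1} of each monomial x^k gives [2/(k+1) if k even, 0 if k odd]. Integrating term-by-term (or equivalently evaluating the antiderivative F(x) = x^4/2 - x^3 - x^2/2 + 2*x at the endpoints):
  F(1) − F(−1) = 1 − (-1) = 2.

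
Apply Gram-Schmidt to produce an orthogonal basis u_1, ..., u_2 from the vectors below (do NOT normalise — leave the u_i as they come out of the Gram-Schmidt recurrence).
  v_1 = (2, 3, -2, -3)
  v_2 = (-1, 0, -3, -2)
Orthogonal basis:
  u_1 = (2, 3, -2, -3)
  u_2 = (-23/13, -15/13, -29/13, -11/13)

Apply the Gram-Schmidt recurrence
  u_1 = v_1
  u_i = v_i − Σ_{j<i} ((v_i · u_j) / (u_j · u_j)) · u_j.

Step by step this gives:
  u_1 = (2, 3, -2, -3)
  u_2 = (-23/13, -15/13, -29/13, -11/13)

Orthogonality check:
  u_2 · u_1 = 0 (should be 0)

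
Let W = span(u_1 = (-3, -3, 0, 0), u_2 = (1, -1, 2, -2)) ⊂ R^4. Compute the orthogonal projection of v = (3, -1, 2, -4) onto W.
proj_W(v) = (13/5, -3/5, 16/5, -16/5)

Set up U = [u_1 | ... | u_2] ∈ R^(4×2). The projector onto W = col(U) is P = U (U^T U)^(-1) U^T.
Compute U^T U =
  [18, 0]
  [0, 10],
and U^T v = (-6, 16).
Solve U^T U · c = U^T v for the coefficients: c = (-1/3, 8/5). The projection is proj_W(v) = U c.
Check: (v - proj_W(v)) · u_1 = 0  (should be 0).
Check: (v - proj_W(v)) · u_2 = 0  (should be 0).
Result: proj_W(v) = (13/5, -3/5, 16/5, -16/5).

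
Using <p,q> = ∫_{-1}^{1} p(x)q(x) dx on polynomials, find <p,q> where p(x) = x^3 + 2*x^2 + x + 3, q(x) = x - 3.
<p,q> = -314/15

Expand the product: p(x)·q(x) = x^4 - x^3 - 5*x^2 - 9.
∫_{-1}^{1} of each monomial x^k gives [2/(k+1) if k even, 0 if k odd]. Integrating term-by-term (or equivalently evaluating the antiderivative F(x) = x^5/5 - x^4/4 - 5*x^3/3 - 9*x at the endpoints):
  F(1) − F(−1) = -643/60 − (613/60) = -314/15.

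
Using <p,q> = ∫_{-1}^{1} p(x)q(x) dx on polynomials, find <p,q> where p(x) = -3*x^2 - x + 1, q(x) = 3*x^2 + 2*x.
<p,q> = -44/15

Expand the product: p(x)·q(x) = -9*x^4 - 9*x^3 + x^2 + 2*x.
∫_{-1}^{1} of each monomial x^k gives [2/(k+1) if k even, 0 if k odd]. Integrating term-by-term (or equivalently evaluating the antiderivative F(x) = -9*x^5/5 - 9*x^4/4 + x^3/3 + x^2 at the endpoints):
  F(1) − F(−1) = -163/60 − (13/60) = -44/15.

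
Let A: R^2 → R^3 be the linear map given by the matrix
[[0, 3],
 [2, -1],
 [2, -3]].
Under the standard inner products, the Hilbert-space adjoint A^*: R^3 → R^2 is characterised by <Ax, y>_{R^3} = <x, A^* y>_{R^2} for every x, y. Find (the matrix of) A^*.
A^* = A^T =
[[0, 2, 2],
 [3, -1, -3]]

For real matrices with standard dot products, the defining identity <Ax, y> = <x, A^* y> gives (Ax)^T y = x^T (A^*) y, i.e. x^T A^T y = x^T (A^*) y. Since this holds for all x, y, we must have A^* = A^T. Therefore
A^* =
[[0, 2, 2],
 [3, -1, -3]].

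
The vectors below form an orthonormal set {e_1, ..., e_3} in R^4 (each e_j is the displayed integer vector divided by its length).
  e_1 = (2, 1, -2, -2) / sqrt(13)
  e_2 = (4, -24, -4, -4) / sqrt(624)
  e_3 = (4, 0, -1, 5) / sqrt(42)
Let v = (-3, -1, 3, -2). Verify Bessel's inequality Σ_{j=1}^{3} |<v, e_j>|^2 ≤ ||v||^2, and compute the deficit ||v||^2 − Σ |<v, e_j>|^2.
Σ |<v, e_j>|^2 = 297/14; ||v||^2 = 23; deficit = 25/14

Write each e_j = u_j / sqrt(<u_j, u_j>) where u_j is the displayed integer vector. Then <v, e_j> = <v, u_j> / sqrt(<u_j, u_j>), so |<v, e_j>|^2 = <v, u_j>^2 / <u_j, u_j>.
Coefficients: <v, e_1> = -9/sqrt(13), <v, e_2> = 8/sqrt(624), <v, e_3> = -25/sqrt(42).
Square and sum: Σ |<v, e_j>|^2 = 297/14.
Compute ||v||^2 = v·v = 23.
Deficit = 23 − 297/14 = 25/14 ≥ 0, confirming Bessel's inequality. (The deficit equals ||v − Σ <v,e_j> e_j||^2, the squared distance from v to span{e_j}.)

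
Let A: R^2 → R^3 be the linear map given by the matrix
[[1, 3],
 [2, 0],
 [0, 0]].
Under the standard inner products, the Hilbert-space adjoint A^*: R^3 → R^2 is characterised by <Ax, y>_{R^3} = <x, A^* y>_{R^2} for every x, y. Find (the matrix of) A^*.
A^* = A^T =
[[1, 2, 0],
 [3, 0, 0]]

For real matrices with standard dot products, the defining identity <Ax, y> = <x, A^* y> gives (Ax)^T y = x^T (A^*) y, i.e. x^T A^T y = x^T (A^*) y. Since this holds for all x, y, we must have A^* = A^T. Therefore
A^* =
[[1, 2, 0],
 [3, 0, 0]].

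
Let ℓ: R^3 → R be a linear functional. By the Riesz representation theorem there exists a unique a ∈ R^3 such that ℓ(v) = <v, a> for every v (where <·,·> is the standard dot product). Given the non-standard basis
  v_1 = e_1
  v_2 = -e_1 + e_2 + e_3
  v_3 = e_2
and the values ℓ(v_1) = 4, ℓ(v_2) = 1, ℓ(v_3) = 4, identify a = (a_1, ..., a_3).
a = (4, 4, 1)

Write a = (a_1, ..., a_3) in the standard basis. For each basis vector v_i, ℓ(v_i) = <v_i, a> is a linear equation in the a_j's. Collect the n equations into a matrix system V a = ℓ, where row i of V is v_i (expressed in the standard basis). Since V is invertible (lower-triangular with 1s on the diagonal, up to permutation), solve by back-substitution:
  V =
[[1, 0, 0],
 [-1, 1, 1],
 [0, 1, 0]]
  V a = (4, 1, 4)
Solving gives a = (4, 4, 1).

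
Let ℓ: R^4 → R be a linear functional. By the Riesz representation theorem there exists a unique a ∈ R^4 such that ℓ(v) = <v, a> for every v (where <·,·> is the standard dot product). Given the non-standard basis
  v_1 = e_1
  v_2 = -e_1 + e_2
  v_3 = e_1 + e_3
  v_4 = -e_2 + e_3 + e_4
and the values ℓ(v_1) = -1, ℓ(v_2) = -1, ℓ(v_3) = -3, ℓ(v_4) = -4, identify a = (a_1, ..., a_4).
a = (-1, -2, -2, -4)

Write a = (a_1, ..., a_4) in the standard basis. For each basis vector v_i, ℓ(v_i) = <v_i, a> is a linear equation in the a_j's. Collect the n equations into a matrix system V a = ℓ, where row i of V is v_i (expressed in the standard basis). Since V is invertible (lower-triangular with 1s on the diagonal, up to permutation), solve by back-substitution:
  V =
[[1, 0, 0, 0],
 [-1, 1, 0, 0],
 [1, 0, 1, 0],
 [0, -1, 1, 1]]
  V a = (-1, -1, -3, -4)
Solving gives a = (-1, -2, -2, -4).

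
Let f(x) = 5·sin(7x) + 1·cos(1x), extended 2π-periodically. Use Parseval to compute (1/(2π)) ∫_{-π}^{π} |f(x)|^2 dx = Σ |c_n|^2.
Σ |c_n|^2 = 13

Expand |f|^2 and use orthogonality of {sin(nx), cos(mx)} on [-π, π]:
  ∫_{-π}^{π} sin(nx)^2 dx = π, ∫ cos(mx)^2 dx = π, and cross terms integrate to 0.
So ∫_{-π}^{π} f(x)^2 dx = 5^2 · π + 1^2 · π = (25 + 1)π.
Divide by 2π: (25 + 1)/2 = 13.
By Parseval, this equals Σ |c_n|^2.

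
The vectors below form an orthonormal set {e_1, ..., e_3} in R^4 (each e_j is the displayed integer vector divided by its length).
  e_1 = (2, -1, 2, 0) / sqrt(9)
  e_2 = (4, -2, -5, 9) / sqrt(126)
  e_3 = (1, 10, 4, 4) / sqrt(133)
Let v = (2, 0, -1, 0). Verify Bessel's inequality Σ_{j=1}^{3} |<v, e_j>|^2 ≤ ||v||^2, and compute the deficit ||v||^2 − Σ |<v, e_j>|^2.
Σ |<v, e_j>|^2 = 69/38; ||v||^2 = 5; deficit = 121/38

Write each e_j = u_j / sqrt(<u_j, u_j>) where u_j is the displayed integer vector. Then <v, e_j> = <v, u_j> / sqrt(<u_j, u_j>), so |<v, e_j>|^2 = <v, u_j>^2 / <u_j, u_j>.
Coefficients: <v, e_1> = 2/sqrt(9), <v, e_2> = 13/sqrt(126), <v, e_3> = -2/sqrt(133).
Square and sum: Σ |<v, e_j>|^2 = 69/38.
Compute ||v||^2 = v·v = 5.
Deficit = 5 − 69/38 = 121/38 ≥ 0, confirming Bessel's inequality. (The deficit equals ||v − Σ <v,e_j> e_j||^2, the squared distance from v to span{e_j}.)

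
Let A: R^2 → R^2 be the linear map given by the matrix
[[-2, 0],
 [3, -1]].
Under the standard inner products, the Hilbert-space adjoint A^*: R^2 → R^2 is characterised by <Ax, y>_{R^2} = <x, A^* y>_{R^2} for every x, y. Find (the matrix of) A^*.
A^* = A^T =
[[-2, 3],
 [0, -1]]

For real matrices with standard dot products, the defining identity <Ax, y> = <x, A^* y> gives (Ax)^T y = x^T (A^*) y, i.e. x^T A^T y = x^T (A^*) y. Since this holds for all x, y, we must have A^* = A^T. Therefore
A^* =
[[-2, 3],
 [0, -1]].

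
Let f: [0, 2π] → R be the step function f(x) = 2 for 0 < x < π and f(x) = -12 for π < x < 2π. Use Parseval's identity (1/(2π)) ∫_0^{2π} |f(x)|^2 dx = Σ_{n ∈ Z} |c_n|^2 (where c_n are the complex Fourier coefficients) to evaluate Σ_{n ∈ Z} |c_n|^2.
Σ |c_n|^2 = 74

Parseval equates the L^2 energy of f (normalised by 1/(2π)) with the ℓ^2 sum of its Fourier coefficients: (1/(2π)) ∫_0^{2π} |f|^2 = Σ |c_n|^2.
Compute the left side: (1/(2π)) [∫_0^π 2^2 dx + ∫_π^{2π} (-12)^2 dx] = (1/(2π)) · (4π + 144π) = (4 + 144)/2 = 74.
So Σ_{n ∈ Z} |c_n|^2 = 74.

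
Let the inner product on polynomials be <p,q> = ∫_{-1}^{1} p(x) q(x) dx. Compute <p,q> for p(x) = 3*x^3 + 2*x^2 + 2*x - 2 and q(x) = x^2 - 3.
<p,q> = 112/15

Expand the product: p(x)·q(x) = 3*x^5 + 2*x^4 - 7*x^3 - 8*x^2 - 6*x + 6.
∫_{-1}^{1} of each monomial x^k gives [2/(k+1) if k even, 0 if k odd]. Integrating term-by-term (or equivalently evaluating the antiderivative F(x) = x^6/2 + 2*x^5/5 - 7*x^4/4 - 8*x^3/3 - 3*x^2 + 6*x at the endpoints):
  F(1) − F(−1) = -31/60 − (-479/60) = 112/15.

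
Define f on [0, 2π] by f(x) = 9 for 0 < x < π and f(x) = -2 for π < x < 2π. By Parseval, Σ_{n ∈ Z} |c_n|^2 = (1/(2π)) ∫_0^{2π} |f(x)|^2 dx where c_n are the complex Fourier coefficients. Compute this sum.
Σ |c_n|^2 = 85/2

Parseval equates the L^2 energy of f (normalised by 1/(2π)) with the ℓ^2 sum of its Fourier coefficients: (1/(2π)) ∫_0^{2π} |f|^2 = Σ |c_n|^2.
Compute the left side: (1/(2π)) [∫_0^π 9^2 dx + ∫_π^{2π} (-2)^2 dx] = (1/(2π)) · (81π + 4π) = (81 + 4)/2 = 85/2.
So Σ_{n ∈ Z} |c_n|^2 = 85/2.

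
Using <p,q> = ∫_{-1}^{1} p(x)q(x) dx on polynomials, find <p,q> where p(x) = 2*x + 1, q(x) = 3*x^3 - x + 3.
<p,q> = 106/15

Expand the product: p(x)·q(x) = 6*x^4 + 3*x^3 - 2*x^2 + 5*x + 3.
∫_{-1}^{1} of each monomial x^k gives [2/(k+1) if k even, 0 if k odd]. Integrating term-by-term (or equivalently evaluating the antiderivative F(x) = 6*x^5/5 + 3*x^4/4 - 2*x^3/3 + 5*x^2/2 + 3*x at the endpoints):
  F(1) − F(−1) = 407/60 − (-17/60) = 106/15.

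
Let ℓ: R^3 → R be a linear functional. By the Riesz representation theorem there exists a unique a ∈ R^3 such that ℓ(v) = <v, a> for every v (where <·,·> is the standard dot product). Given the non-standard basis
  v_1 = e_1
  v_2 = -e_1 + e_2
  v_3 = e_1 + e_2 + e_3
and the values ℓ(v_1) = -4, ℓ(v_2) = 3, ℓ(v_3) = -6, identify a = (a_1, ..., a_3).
a = (-4, -1, -1)

Write a = (a_1, ..., a_3) in the standard basis. For each basis vector v_i, ℓ(v_i) = <v_i, a> is a linear equation in the a_j's. Collect the n equations into a matrix system V a = ℓ, where row i of V is v_i (expressed in the standard basis). Since V is invertible (lower-triangular with 1s on the diagonal, up to permutation), solve by back-substitution:
  V =
[[1, 0, 0],
 [-1, 1, 0],
 [1, 1, 1]]
  V a = (-4, 3, -6)
Solving gives a = (-4, -1, -1).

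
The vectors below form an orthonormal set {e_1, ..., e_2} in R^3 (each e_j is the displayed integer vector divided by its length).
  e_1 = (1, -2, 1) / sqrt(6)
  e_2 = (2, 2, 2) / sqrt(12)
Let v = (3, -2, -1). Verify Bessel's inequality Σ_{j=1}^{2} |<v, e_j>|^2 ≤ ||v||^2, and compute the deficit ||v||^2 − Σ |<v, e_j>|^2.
Σ |<v, e_j>|^2 = 6; ||v||^2 = 14; deficit = 8

Write each e_j = u_j / sqrt(<u_j, u_j>) where u_j is the displayed integer vector. Then <v, e_j> = <v, u_j> / sqrt(<u_j, u_j>), so |<v, e_j>|^2 = <v, u_j>^2 / <u_j, u_j>.
Coefficients: <v, e_1> = 6/sqrt(6), <v, e_2> = 0/sqrt(12).
Square and sum: Σ |<v, e_j>|^2 = 6.
Compute ||v||^2 = v·v = 14.
Deficit = 14 − 6 = 8 ≥ 0, confirming Bessel's inequality. (The deficit equals ||v − Σ <v,e_j> e_j||^2, the squared distance from v to span{e_j}.)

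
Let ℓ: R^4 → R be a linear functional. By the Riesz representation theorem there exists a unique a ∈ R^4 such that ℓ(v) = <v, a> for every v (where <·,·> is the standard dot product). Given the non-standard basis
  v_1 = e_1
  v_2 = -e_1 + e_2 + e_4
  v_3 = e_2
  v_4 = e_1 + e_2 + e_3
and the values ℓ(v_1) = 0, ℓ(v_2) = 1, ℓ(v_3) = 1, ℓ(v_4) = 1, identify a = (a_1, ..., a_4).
a = (0, 1, 0, 0)

Write a = (a_1, ..., a_4) in the standard basis. For each basis vector v_i, ℓ(v_i) = <v_i, a> is a linear equation in the a_j's. Collect the n equations into a matrix system V a = ℓ, where row i of V is v_i (expressed in the standard basis). Since V is invertible (lower-triangular with 1s on the diagonal, up to permutation), solve by back-substitution:
  V =
[[1, 0, 0, 0],
 [-1, 1, 0, 1],
 [0, 1, 0, 0],
 [1, 1, 1, 0]]
  V a = (0, 1, 1, 1)
Solving gives a = (0, 1, 0, 0).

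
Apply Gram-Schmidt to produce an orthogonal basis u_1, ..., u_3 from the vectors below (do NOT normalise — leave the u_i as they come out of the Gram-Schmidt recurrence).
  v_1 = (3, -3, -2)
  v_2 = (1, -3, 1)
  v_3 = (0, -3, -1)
Orthogonal basis:
  u_1 = (3, -3, -2)
  u_2 = (-4/11, -18/11, 21/11)
  u_3 = (-189/142, -105/142, -63/71)

Apply the Gram-Schmidt recurrence
  u_1 = v_1
  u_i = v_i − Σ_{j<i} ((v_i · u_j) / (u_j · u_j)) · u_j.

Step by step this gives:
  u_1 = (3, -3, -2)
  u_2 = (-4/11, -18/11, 21/11)
  u_3 = (-189/142, -105/142, -63/71)

Orthogonality check:
  u_2 · u_1 = 0 (should be 0)
  u_3 · u_1 = 0 (should be 0)
  u_3 · u_2 = 0 (should be 0)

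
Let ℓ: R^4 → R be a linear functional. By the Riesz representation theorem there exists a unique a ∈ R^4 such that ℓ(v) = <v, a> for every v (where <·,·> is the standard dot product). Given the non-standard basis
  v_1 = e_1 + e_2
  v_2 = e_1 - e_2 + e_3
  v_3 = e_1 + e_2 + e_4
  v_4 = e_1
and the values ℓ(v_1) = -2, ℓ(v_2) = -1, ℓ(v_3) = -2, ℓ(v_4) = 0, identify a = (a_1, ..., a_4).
a = (0, -2, -3, 0)

Write a = (a_1, ..., a_4) in the standard basis. For each basis vector v_i, ℓ(v_i) = <v_i, a> is a linear equation in the a_j's. Collect the n equations into a matrix system V a = ℓ, where row i of V is v_i (expressed in the standard basis). Since V is invertible (lower-triangular with 1s on the diagonal, up to permutation), solve by back-substitution:
  V =
[[1, 1, 0, 0],
 [1, -1, 1, 0],
 [1, 1, 0, 1],
 [1, 0, 0, 0]]
  V a = (-2, -1, -2, 0)
Solving gives a = (0, -2, -3, 0).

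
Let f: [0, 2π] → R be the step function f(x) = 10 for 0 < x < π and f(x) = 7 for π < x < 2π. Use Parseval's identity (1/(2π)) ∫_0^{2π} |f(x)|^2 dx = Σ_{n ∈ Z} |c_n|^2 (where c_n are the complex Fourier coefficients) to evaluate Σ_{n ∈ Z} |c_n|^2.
Σ |c_n|^2 = 149/2

Parseval equates the L^2 energy of f (normalised by 1/(2π)) with the ℓ^2 sum of its Fourier coefficients: (1/(2π)) ∫_0^{2π} |f|^2 = Σ |c_n|^2.
Compute the left side: (1/(2π)) [∫_0^π 10^2 dx + ∫_π^{2π} 7^2 dx] = (1/(2π)) · (100π + 49π) = (100 + 49)/2 = 149/2.
So Σ_{n ∈ Z} |c_n|^2 = 149/2.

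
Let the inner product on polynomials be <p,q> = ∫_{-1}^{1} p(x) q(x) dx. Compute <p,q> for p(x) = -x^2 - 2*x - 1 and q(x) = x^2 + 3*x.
<p,q> = -76/15

Expand the product: p(x)·q(x) = -x^4 - 5*x^3 - 7*x^2 - 3*x.
∫_{-1}^{1} of each monomial x^k gives [2/(k+1) if k even, 0 if k odd]. Integrating term-by-term (or equivalently evaluating the antiderivative F(x) = -x^5/5 - 5*x^4/4 - 7*x^3/3 - 3*x^2/2 at the endpoints):
  F(1) − F(−1) = -317/60 − (-13/60) = -76/15.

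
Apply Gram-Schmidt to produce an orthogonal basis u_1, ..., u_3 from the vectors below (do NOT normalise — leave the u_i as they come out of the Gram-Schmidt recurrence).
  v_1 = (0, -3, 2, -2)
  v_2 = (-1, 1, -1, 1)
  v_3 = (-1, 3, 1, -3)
Orthogonal basis:
  u_1 = (0, -3, 2, -2)
  u_2 = (-1, -4/17, -3/17, 3/17)
  u_3 = (-26/19, 52/19, 20/19, -58/19)

Apply the Gram-Schmidt recurrence
  u_1 = v_1
  u_i = v_i − Σ_{j<i} ((v_i · u_j) / (u_j · u_j)) · u_j.

Step by step this gives:
  u_1 = (0, -3, 2, -2)
  u_2 = (-1, -4/17, -3/17, 3/17)
  u_3 = (-26/19, 52/19, 20/19, -58/19)

Orthogonality check:
  u_2 · u_1 = 0 (should be 0)
  u_3 · u_1 = 0 (should be 0)
  u_3 · u_2 = 0 (should be 0)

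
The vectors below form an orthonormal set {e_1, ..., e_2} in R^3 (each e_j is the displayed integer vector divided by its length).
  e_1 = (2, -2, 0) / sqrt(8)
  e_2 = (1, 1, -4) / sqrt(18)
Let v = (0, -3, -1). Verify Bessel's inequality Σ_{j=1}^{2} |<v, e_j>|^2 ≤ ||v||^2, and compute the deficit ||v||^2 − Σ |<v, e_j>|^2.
Σ |<v, e_j>|^2 = 41/9; ||v||^2 = 10; deficit = 49/9

Write each e_j = u_j / sqrt(<u_j, u_j>) where u_j is the displayed integer vector. Then <v, e_j> = <v, u_j> / sqrt(<u_j, u_j>), so |<v, e_j>|^2 = <v, u_j>^2 / <u_j, u_j>.
Coefficients: <v, e_1> = 6/sqrt(8), <v, e_2> = 1/sqrt(18).
Square and sum: Σ |<v, e_j>|^2 = 41/9.
Compute ||v||^2 = v·v = 10.
Deficit = 10 − 41/9 = 49/9 ≥ 0, confirming Bessel's inequality. (The deficit equals ||v − Σ <v,e_j> e_j||^2, the squared distance from v to span{e_j}.)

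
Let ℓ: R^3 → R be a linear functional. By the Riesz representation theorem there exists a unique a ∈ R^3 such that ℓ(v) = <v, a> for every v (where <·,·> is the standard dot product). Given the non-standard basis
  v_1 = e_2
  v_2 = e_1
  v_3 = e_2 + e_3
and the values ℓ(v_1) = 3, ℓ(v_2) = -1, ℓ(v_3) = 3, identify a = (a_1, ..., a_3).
a = (-1, 3, 0)

Write a = (a_1, ..., a_3) in the standard basis. For each basis vector v_i, ℓ(v_i) = <v_i, a> is a linear equation in the a_j's. Collect the n equations into a matrix system V a = ℓ, where row i of V is v_i (expressed in the standard basis). Since V is invertible (lower-triangular with 1s on the diagonal, up to permutation), solve by back-substitution:
  V =
[[0, 1, 0],
 [1, 0, 0],
 [0, 1, 1]]
  V a = (3, -1, 3)
Solving gives a = (-1, 3, 0).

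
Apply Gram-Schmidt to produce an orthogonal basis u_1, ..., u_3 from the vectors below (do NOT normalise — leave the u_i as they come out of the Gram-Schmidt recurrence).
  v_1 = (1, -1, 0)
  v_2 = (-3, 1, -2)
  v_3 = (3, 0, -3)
Orthogonal basis:
  u_1 = (1, -1, 0)
  u_2 = (-1, -1, -2)
  u_3 = (2, 2, -2)

Apply the Gram-Schmidt recurrence
  u_1 = v_1
  u_i = v_i − Σ_{j<i} ((v_i · u_j) / (u_j · u_j)) · u_j.

Step by step this gives:
  u_1 = (1, -1, 0)
  u_2 = (-1, -1, -2)
  u_3 = (2, 2, -2)

Orthogonality check:
  u_2 · u_1 = 0 (should be 0)
  u_3 · u_1 = 0 (should be 0)
  u_3 · u_2 = 0 (should be 0)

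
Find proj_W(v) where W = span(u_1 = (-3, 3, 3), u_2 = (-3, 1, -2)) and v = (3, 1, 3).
proj_W(v) = (45/19, -1/19, 65/19)

Set up U = [u_1 | ... | u_2] ∈ R^(3×2). The projector onto W = col(U) is P = U (U^T U)^(-1) U^T.
Compute U^T U =
  [27, 6]
  [6, 14],
and U^T v = (3, -14).
Solve U^T U · c = U^T v for the coefficients: c = (7/19, -22/19). The projection is proj_W(v) = U c.
Check: (v - proj_W(v)) · u_1 = 0  (should be 0).
Check: (v - proj_W(v)) · u_2 = 0  (should be 0).
Result: proj_W(v) = (45/19, -1/19, 65/19).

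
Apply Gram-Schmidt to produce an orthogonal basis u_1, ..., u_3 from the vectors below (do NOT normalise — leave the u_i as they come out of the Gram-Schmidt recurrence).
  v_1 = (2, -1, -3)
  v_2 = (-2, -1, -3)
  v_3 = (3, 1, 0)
Orthogonal basis:
  u_1 = (2, -1, -3)
  u_2 = (-20/7, -4/7, -12/7)
  u_3 = (0, 9/10, -3/10)

Apply the Gram-Schmidt recurrence
  u_1 = v_1
  u_i = v_i − Σ_{j<i} ((v_i · u_j) / (u_j · u_j)) · u_j.

Step by step this gives:
  u_1 = (2, -1, -3)
  u_2 = (-20/7, -4/7, -12/7)
  u_3 = (0, 9/10, -3/10)

Orthogonality check:
  u_2 · u_1 = 0 (should be 0)
  u_3 · u_1 = 0 (should be 0)
  u_3 · u_2 = 0 (should be 0)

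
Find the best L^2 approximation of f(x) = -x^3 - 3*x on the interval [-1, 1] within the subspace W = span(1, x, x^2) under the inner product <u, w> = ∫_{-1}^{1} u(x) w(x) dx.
g(x) = -18*x/5

The best approximation g ∈ W is the orthogonal projection of f onto W. Writing g = a_0 + a_1 x + a_2 x^2, the coefficients solve the normal equations G · a = b where
  G_{ij} = <φ_i, φ_j> and b_i = <f, φ_i>, with φ_0 = 1, φ_1 = x, φ_2 = x^2.
G =
  [2, 0, 2/3]
  [0, 2/3, 0]
  [2/3, 0, 2/5],
b = (0, -12/5, 0).
Solving gives a_0 = 0, a_1 = -18/5, a_2 = 0, so
  g(x) = -18*x/5.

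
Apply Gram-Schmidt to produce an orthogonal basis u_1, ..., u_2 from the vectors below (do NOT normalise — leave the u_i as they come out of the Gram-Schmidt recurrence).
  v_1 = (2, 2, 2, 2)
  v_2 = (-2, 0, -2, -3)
Orthogonal basis:
  u_1 = (2, 2, 2, 2)
  u_2 = (-1/4, 7/4, -1/4, -5/4)

Apply the Gram-Schmidt recurrence
  u_1 = v_1
  u_i = v_i − Σ_{j<i} ((v_i · u_j) / (u_j · u_j)) · u_j.

Step by step this gives:
  u_1 = (2, 2, 2, 2)
  u_2 = (-1/4, 7/4, -1/4, -5/4)

Orthogonality check:
  u_2 · u_1 = 0 (should be 0)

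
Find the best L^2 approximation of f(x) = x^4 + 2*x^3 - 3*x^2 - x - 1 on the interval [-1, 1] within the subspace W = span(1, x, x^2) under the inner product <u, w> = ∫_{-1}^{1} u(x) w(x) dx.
g(x) = -15*x^2/7 + x/5 - 38/35

The best approximation g ∈ W is the orthogonal projection of f onto W. Writing g = a_0 + a_1 x + a_2 x^2, the coefficients solve the normal equations G · a = b where
  G_{ij} = <φ_i, φ_j> and b_i = <f, φ_i>, with φ_0 = 1, φ_1 = x, φ_2 = x^2.
G =
  [2, 0, 2/3]
  [0, 2/3, 0]
  [2/3, 0, 2/5],
b = (-18/5, 2/15, -166/105).
Solving gives a_0 = -38/35, a_1 = 1/5, a_2 = -15/7, so
  g(x) = -15*x^2/7 + x/5 - 38/35.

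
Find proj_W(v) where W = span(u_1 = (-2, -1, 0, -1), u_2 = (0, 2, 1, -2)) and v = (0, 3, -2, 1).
proj_W(v) = (4/3, 10/9, 2/9, 2/9)

Set up U = [u_1 | ... | u_2] ∈ R^(4×2). The projector onto W = col(U) is P = U (U^T U)^(-1) U^T.
Compute U^T U =
  [6, 0]
  [0, 9],
and U^T v = (-4, 2).
Solve U^T U · c = U^T v for the coefficients: c = (-2/3, 2/9). The projection is proj_W(v) = U c.
Check: (v - proj_W(v)) · u_1 = 0  (should be 0).
Check: (v - proj_W(v)) · u_2 = 0  (should be 0).
Result: proj_W(v) = (4/3, 10/9, 2/9, 2/9).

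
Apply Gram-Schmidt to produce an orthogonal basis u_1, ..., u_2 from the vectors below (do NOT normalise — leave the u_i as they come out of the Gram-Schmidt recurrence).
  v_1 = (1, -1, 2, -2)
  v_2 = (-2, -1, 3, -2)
Orthogonal basis:
  u_1 = (1, -1, 2, -2)
  u_2 = (-29/10, -1/10, 6/5, -1/5)

Apply the Gram-Schmidt recurrence
  u_1 = v_1
  u_i = v_i − Σ_{j<i} ((v_i · u_j) / (u_j · u_j)) · u_j.

Step by step this gives:
  u_1 = (1, -1, 2, -2)
  u_2 = (-29/10, -1/10, 6/5, -1/5)

Orthogonality check:
  u_2 · u_1 = 0 (should be 0)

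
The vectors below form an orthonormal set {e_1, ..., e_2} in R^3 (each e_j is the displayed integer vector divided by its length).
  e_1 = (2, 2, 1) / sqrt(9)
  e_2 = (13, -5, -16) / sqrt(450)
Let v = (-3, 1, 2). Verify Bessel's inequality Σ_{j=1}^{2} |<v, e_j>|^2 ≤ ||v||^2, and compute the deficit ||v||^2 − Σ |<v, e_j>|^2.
Σ |<v, e_j>|^2 = 332/25; ||v||^2 = 14; deficit = 18/25

Write each e_j = u_j / sqrt(<u_j, u_j>) where u_j is the displayed integer vector. Then <v, e_j> = <v, u_j> / sqrt(<u_j, u_j>), so |<v, e_j>|^2 = <v, u_j>^2 / <u_j, u_j>.
Coefficients: <v, e_1> = -2/sqrt(9), <v, e_2> = -76/sqrt(450).
Square and sum: Σ |<v, e_j>|^2 = 332/25.
Compute ||v||^2 = v·v = 14.
Deficit = 14 − 332/25 = 18/25 ≥ 0, confirming Bessel's inequality. (The deficit equals ||v − Σ <v,e_j> e_j||^2, the squared distance from v to span{e_j}.)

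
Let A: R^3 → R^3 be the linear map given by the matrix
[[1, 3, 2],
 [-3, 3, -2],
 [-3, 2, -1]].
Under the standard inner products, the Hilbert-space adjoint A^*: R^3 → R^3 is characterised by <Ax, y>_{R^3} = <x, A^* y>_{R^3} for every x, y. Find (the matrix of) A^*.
A^* = A^T =
[[1, -3, -3],
 [3, 3, 2],
 [2, -2, -1]]

For real matrices with standard dot products, the defining identity <Ax, y> = <x, A^* y> gives (Ax)^T y = x^T (A^*) y, i.e. x^T A^T y = x^T (A^*) y. Since this holds for all x, y, we must have A^* = A^T. Therefore
A^* =
[[1, -3, -3],
 [3, 3, 2],
 [2, -2, -1]].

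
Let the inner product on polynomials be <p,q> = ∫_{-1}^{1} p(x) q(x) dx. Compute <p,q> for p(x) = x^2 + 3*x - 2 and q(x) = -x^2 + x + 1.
<p,q> = -2/5

Expand the product: p(x)·q(x) = -x^4 - 2*x^3 + 6*x^2 + x - 2.
∫_{-1}^{1} of each monomial x^k gives [2/(k+1) if k even, 0 if k odd]. Integrating term-by-term (or equivalently evaluating the antiderivative F(x) = -x^5/5 - x^4/2 + 2*x^3 + x^2/2 - 2*x at the endpoints):
  F(1) − F(−1) = -1/5 − (1/5) = -2/5.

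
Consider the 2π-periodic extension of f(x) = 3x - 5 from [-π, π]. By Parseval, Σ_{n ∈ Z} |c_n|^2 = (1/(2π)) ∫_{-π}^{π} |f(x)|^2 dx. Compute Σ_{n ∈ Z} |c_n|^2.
Σ |c_n|^2 = 3π^2 + 25

Expand and integrate term by term over [-π, π]:
  ∫ (3x)^2 dx = 9·(2π^3/3); ∫ 2·3·(-5)·x dx = 0 (odd integrand); ∫ (-5)^2 dx = 25·2π.
So (1/(2π)) ∫_{-π}^{π} (3x - 5)^2 dx = 9π^2/3 + 25 = 3π^2 + 25.
Parseval ⇒ Σ |c_n|^2 = 3π^2 + 25.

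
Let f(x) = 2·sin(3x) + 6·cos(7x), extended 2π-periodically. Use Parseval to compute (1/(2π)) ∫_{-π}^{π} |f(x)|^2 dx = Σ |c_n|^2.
Σ |c_n|^2 = 20

Expand |f|^2 and use orthogonality of {sin(nx), cos(mx)} on [-π, π]:
  ∫_{-π}^{π} sin(nx)^2 dx = π, ∫ cos(mx)^2 dx = π, and cross terms integrate to 0.
So ∫_{-π}^{π} f(x)^2 dx = 2^2 · π + 6^2 · π = (4 + 36)π.
Divide by 2π: (4 + 36)/2 = 20.
By Parseval, this equals Σ |c_n|^2.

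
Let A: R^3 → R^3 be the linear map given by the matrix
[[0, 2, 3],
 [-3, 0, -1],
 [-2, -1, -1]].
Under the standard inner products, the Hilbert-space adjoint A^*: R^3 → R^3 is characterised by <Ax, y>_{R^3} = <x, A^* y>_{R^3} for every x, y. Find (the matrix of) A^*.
A^* = A^T =
[[0, -3, -2],
 [2, 0, -1],
 [3, -1, -1]]

For real matrices with standard dot products, the defining identity <Ax, y> = <x, A^* y> gives (Ax)^T y = x^T (A^*) y, i.e. x^T A^T y = x^T (A^*) y. Since this holds for all x, y, we must have A^* = A^T. Therefore
A^* =
[[0, -3, -2],
 [2, 0, -1],
 [3, -1, -1]].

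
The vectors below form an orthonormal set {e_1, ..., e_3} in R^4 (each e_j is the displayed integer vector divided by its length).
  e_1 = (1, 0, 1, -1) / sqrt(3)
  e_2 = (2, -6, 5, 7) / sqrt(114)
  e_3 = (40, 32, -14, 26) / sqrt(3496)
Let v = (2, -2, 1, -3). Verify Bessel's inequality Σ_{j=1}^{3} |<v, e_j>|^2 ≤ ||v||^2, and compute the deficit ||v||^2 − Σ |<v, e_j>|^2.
Σ |<v, e_j>|^2 = 314/23; ||v||^2 = 18; deficit = 100/23

Write each e_j = u_j / sqrt(<u_j, u_j>) where u_j is the displayed integer vector. Then <v, e_j> = <v, u_j> / sqrt(<u_j, u_j>), so |<v, e_j>|^2 = <v, u_j>^2 / <u_j, u_j>.
Coefficients: <v, e_1> = 6/sqrt(3), <v, e_2> = 0/sqrt(114), <v, e_3> = -76/sqrt(3496).
Square and sum: Σ |<v, e_j>|^2 = 314/23.
Compute ||v||^2 = v·v = 18.
Deficit = 18 − 314/23 = 100/23 ≥ 0, confirming Bessel's inequality. (The deficit equals ||v − Σ <v,e_j> e_j||^2, the squared distance from v to span{e_j}.)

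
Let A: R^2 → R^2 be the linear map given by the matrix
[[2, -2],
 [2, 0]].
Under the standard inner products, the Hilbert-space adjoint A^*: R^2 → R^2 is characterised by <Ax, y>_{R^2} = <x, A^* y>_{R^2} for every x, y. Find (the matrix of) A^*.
A^* = A^T =
[[2, 2],
 [-2, 0]]

For real matrices with standard dot products, the defining identity <Ax, y> = <x, A^* y> gives (Ax)^T y = x^T (A^*) y, i.e. x^T A^T y = x^T (A^*) y. Since this holds for all x, y, we must have A^* = A^T. Therefore
A^* =
[[2, 2],
 [-2, 0]].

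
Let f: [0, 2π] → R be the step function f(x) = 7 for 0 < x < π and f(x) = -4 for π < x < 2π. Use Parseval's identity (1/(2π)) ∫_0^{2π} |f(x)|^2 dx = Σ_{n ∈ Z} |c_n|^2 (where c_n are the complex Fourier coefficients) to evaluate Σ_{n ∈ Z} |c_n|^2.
Σ |c_n|^2 = 65/2

Parseval equates the L^2 energy of f (normalised by 1/(2π)) with the ℓ^2 sum of its Fourier coefficients: (1/(2π)) ∫_0^{2π} |f|^2 = Σ |c_n|^2.
Compute the left side: (1/(2π)) [∫_0^π 7^2 dx + ∫_π^{2π} (-4)^2 dx] = (1/(2π)) · (49π + 16π) = (49 + 16)/2 = 65/2.
So Σ_{n ∈ Z} |c_n|^2 = 65/2.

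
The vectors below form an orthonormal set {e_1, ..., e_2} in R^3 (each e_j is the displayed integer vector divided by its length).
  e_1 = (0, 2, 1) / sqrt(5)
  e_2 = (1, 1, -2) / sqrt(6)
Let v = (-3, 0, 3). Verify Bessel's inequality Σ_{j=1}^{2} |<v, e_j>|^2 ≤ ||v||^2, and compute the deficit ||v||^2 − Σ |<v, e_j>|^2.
Σ |<v, e_j>|^2 = 153/10; ||v||^2 = 18; deficit = 27/10

Write each e_j = u_j / sqrt(<u_j, u_j>) where u_j is the displayed integer vector. Then <v, e_j> = <v, u_j> / sqrt(<u_j, u_j>), so |<v, e_j>|^2 = <v, u_j>^2 / <u_j, u_j>.
Coefficients: <v, e_1> = 3/sqrt(5), <v, e_2> = -9/sqrt(6).
Square and sum: Σ |<v, e_j>|^2 = 153/10.
Compute ||v||^2 = v·v = 18.
Deficit = 18 − 153/10 = 27/10 ≥ 0, confirming Bessel's inequality. (The deficit equals ||v − Σ <v,e_j> e_j||^2, the squared distance from v to span{e_j}.)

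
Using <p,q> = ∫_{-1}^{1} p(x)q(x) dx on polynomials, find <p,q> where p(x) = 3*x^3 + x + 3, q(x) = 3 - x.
<p,q> = 242/15

Expand the product: p(x)·q(x) = -3*x^4 + 9*x^3 - x^2 + 9.
∫_{-1}^{1} of each monomial x^k gives [2/(k+1) if k even, 0 if k odd]. Integrating term-by-term (or equivalently evaluating the antiderivative F(x) = -3*x^5/5 + 9*x^4/4 - x^3/3 + 9*x at the endpoints):
  F(1) − F(−1) = 619/60 − (-349/60) = 242/15.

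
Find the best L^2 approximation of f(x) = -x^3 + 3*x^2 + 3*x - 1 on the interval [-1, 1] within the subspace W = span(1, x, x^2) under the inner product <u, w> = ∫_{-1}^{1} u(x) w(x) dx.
g(x) = 3*x^2 + 12*x/5 - 1

The best approximation g ∈ W is the orthogonal projection of f onto W. Writing g = a_0 + a_1 x + a_2 x^2, the coefficients solve the normal equations G · a = b where
  G_{ij} = <φ_i, φ_j> and b_i = <f, φ_i>, with φ_0 = 1, φ_1 = x, φ_2 = x^2.
G =
  [2, 0, 2/3]
  [0, 2/3, 0]
  [2/3, 0, 2/5],
b = (0, 8/5, 8/15).
Solving gives a_0 = -1, a_1 = 12/5, a_2 = 3, so
  g(x) = 3*x^2 + 12*x/5 - 1.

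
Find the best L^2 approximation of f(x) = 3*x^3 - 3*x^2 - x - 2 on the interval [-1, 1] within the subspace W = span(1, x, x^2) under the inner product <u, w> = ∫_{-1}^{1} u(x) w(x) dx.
g(x) = -3*x^2 + 4*x/5 - 2

The best approximation g ∈ W is the orthogonal projection of f onto W. Writing g = a_0 + a_1 x + a_2 x^2, the coefficients solve the normal equations G · a = b where
  G_{ij} = <φ_i, φ_j> and b_i = <f, φ_i>, with φ_0 = 1, φ_1 = x, φ_2 = x^2.
G =
  [2, 0, 2/3]
  [0, 2/3, 0]
  [2/3, 0, 2/5],
b = (-6, 8/15, -38/15).
Solving gives a_0 = -2, a_1 = 4/5, a_2 = -3, so
  g(x) = -3*x^2 + 4*x/5 - 2.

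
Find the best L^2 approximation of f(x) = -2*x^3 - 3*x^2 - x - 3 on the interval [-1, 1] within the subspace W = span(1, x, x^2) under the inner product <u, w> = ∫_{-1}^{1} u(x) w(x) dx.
g(x) = -3*x^2 - 11*x/5 - 3

The best approximation g ∈ W is the orthogonal projection of f onto W. Writing g = a_0 + a_1 x + a_2 x^2, the coefficients solve the normal equations G · a = b where
  G_{ij} = <φ_i, φ_j> and b_i = <f, φ_i>, with φ_0 = 1, φ_1 = x, φ_2 = x^2.
G =
  [2, 0, 2/3]
  [0, 2/3, 0]
  [2/3, 0, 2/5],
b = (-8, -22/15, -16/5).
Solving gives a_0 = -3, a_1 = -11/5, a_2 = -3, so
  g(x) = -3*x^2 - 11*x/5 - 3.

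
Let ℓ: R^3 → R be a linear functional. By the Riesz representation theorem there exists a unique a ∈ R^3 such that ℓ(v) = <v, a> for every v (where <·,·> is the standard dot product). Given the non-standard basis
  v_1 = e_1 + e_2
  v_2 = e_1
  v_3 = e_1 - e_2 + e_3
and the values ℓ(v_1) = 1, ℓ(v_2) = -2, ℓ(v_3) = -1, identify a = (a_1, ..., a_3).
a = (-2, 3, 4)

Write a = (a_1, ..., a_3) in the standard basis. For each basis vector v_i, ℓ(v_i) = <v_i, a> is a linear equation in the a_j's. Collect the n equations into a matrix system V a = ℓ, where row i of V is v_i (expressed in the standard basis). Since V is invertible (lower-triangular with 1s on the diagonal, up to permutation), solve by back-substitution:
  V =
[[1, 1, 0],
 [1, 0, 0],
 [1, -1, 1]]
  V a = (1, -2, -1)
Solving gives a = (-2, 3, 4).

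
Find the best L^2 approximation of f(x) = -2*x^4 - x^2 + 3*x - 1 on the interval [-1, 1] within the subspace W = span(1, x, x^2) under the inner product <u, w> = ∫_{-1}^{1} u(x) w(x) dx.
g(x) = -19*x^2/7 + 3*x - 29/35

The best approximation g ∈ W is the orthogonal projection of f onto W. Writing g = a_0 + a_1 x + a_2 x^2, the coefficients solve the normal equations G · a = b where
  G_{ij} = <φ_i, φ_j> and b_i = <f, φ_i>, with φ_0 = 1, φ_1 = x, φ_2 = x^2.
G =
  [2, 0, 2/3]
  [0, 2/3, 0]
  [2/3, 0, 2/5],
b = (-52/15, 2, -172/105).
Solving gives a_0 = -29/35, a_1 = 3, a_2 = -19/7, so
  g(x) = -19*x^2/7 + 3*x - 29/35.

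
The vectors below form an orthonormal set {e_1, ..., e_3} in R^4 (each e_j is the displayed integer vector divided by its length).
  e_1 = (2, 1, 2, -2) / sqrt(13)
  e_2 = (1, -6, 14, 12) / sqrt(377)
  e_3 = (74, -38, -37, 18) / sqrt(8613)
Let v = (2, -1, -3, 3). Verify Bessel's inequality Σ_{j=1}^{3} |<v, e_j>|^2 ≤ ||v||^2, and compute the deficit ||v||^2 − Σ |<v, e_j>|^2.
Σ |<v, e_j>|^2 = 226/11; ||v||^2 = 23; deficit = 27/11

Write each e_j = u_j / sqrt(<u_j, u_j>) where u_j is the displayed integer vector. Then <v, e_j> = <v, u_j> / sqrt(<u_j, u_j>), so |<v, e_j>|^2 = <v, u_j>^2 / <u_j, u_j>.
Coefficients: <v, e_1> = -9/sqrt(13), <v, e_2> = 2/sqrt(377), <v, e_3> = 351/sqrt(8613).
Square and sum: Σ |<v, e_j>|^2 = 226/11.
Compute ||v||^2 = v·v = 23.
Deficit = 23 − 226/11 = 27/11 ≥ 0, confirming Bessel's inequality. (The deficit equals ||v − Σ <v,e_j> e_j||^2, the squared distance from v to span{e_j}.)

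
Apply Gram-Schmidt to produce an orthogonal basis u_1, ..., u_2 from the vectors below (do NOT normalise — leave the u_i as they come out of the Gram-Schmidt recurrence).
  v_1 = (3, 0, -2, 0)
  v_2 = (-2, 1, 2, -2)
Orthogonal basis:
  u_1 = (3, 0, -2, 0)
  u_2 = (4/13, 1, 6/13, -2)

Apply the Gram-Schmidt recurrence
  u_1 = v_1
  u_i = v_i − Σ_{j<i} ((v_i · u_j) / (u_j · u_j)) · u_j.

Step by step this gives:
  u_1 = (3, 0, -2, 0)
  u_2 = (4/13, 1, 6/13, -2)

Orthogonality check:
  u_2 · u_1 = 0 (should be 0)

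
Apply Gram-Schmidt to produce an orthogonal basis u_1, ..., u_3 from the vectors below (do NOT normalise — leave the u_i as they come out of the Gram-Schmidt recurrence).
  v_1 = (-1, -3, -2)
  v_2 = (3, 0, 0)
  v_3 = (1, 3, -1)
Orthogonal basis:
  u_1 = (-1, -3, -2)
  u_2 = (39/14, -9/14, -3/7)
  u_3 = (0, 18/13, -27/13)

Apply the Gram-Schmidt recurrence
  u_1 = v_1
  u_i = v_i − Σ_{j<i} ((v_i · u_j) / (u_j · u_j)) · u_j.

Step by step this gives:
  u_1 = (-1, -3, -2)
  u_2 = (39/14, -9/14, -3/7)
  u_3 = (0, 18/13, -27/13)

Orthogonality check:
  u_2 · u_1 = 0 (should be 0)
  u_3 · u_1 = 0 (should be 0)
  u_3 · u_2 = 0 (should be 0)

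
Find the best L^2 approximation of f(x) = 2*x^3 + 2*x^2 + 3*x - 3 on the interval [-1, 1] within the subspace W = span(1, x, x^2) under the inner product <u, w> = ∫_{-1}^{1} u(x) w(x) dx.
g(x) = 2*x^2 + 21*x/5 - 3

The best approximation g ∈ W is the orthogonal projection of f onto W. Writing g = a_0 + a_1 x + a_2 x^2, the coefficients solve the normal equations G · a = b where
  G_{ij} = <φ_i, φ_j> and b_i = <f, φ_i>, with φ_0 = 1, φ_1 = x, φ_2 = x^2.
G =
  [2, 0, 2/3]
  [0, 2/3, 0]
  [2/3, 0, 2/5],
b = (-14/3, 14/5, -6/5).
Solving gives a_0 = -3, a_1 = 21/5, a_2 = 2, so
  g(x) = 2*x^2 + 21*x/5 - 3.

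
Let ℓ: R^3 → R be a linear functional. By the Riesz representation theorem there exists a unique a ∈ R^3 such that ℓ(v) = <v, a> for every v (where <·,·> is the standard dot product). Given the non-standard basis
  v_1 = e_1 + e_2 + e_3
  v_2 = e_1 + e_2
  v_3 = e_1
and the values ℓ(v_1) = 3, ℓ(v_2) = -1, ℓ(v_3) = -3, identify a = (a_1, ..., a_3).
a = (-3, 2, 4)

Write a = (a_1, ..., a_3) in the standard basis. For each basis vector v_i, ℓ(v_i) = <v_i, a> is a linear equation in the a_j's. Collect the n equations into a matrix system V a = ℓ, where row i of V is v_i (expressed in the standard basis). Since V is invertible (lower-triangular with 1s on the diagonal, up to permutation), solve by back-substitution:
  V =
[[1, 1, 1],
 [1, 1, 0],
 [1, 0, 0]]
  V a = (3, -1, -3)
Solving gives a = (-3, 2, 4).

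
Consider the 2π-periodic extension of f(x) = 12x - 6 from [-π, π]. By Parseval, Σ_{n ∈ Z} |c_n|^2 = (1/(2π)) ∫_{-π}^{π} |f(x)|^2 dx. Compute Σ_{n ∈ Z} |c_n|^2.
Σ |c_n|^2 = 48π^2 + 36

Expand and integrate term by term over [-π, π]:
  ∫ (12x)^2 dx = 144·(2π^3/3); ∫ 2·12·(-6)·x dx = 0 (odd integrand); ∫ (-6)^2 dx = 36·2π.
So (1/(2π)) ∫_{-π}^{π} (12x - 6)^2 dx = 144π^2/3 + 36 = 48π^2 + 36.
Parseval ⇒ Σ |c_n|^2 = 48π^2 + 36.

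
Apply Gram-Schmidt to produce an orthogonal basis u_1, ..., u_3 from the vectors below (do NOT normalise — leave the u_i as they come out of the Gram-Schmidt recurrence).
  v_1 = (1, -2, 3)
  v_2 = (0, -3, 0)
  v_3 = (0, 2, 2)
Orthogonal basis:
  u_1 = (1, -2, 3)
  u_2 = (-3/7, -15/7, -9/7)
  u_3 = (-3/5, 0, 1/5)

Apply the Gram-Schmidt recurrence
  u_1 = v_1
  u_i = v_i − Σ_{j<i} ((v_i · u_j) / (u_j · u_j)) · u_j.

Step by step this gives:
  u_1 = (1, -2, 3)
  u_2 = (-3/7, -15/7, -9/7)
  u_3 = (-3/5, 0, 1/5)

Orthogonality check:
  u_2 · u_1 = 0 (should be 0)
  u_3 · u_1 = 0 (should be 0)
  u_3 · u_2 = 0 (should be 0)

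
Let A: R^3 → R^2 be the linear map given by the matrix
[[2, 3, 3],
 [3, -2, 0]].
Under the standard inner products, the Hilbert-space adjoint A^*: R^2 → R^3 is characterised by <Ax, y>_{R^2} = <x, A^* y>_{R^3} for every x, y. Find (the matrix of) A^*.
A^* = A^T =
[[2, 3],
 [3, -2],
 [3, 0]]

For real matrices with standard dot products, the defining identity <Ax, y> = <x, A^* y> gives (Ax)^T y = x^T (A^*) y, i.e. x^T A^T y = x^T (A^*) y. Since this holds for all x, y, we must have A^* = A^T. Therefore
A^* =
[[2, 3],
 [3, -2],
 [3, 0]].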